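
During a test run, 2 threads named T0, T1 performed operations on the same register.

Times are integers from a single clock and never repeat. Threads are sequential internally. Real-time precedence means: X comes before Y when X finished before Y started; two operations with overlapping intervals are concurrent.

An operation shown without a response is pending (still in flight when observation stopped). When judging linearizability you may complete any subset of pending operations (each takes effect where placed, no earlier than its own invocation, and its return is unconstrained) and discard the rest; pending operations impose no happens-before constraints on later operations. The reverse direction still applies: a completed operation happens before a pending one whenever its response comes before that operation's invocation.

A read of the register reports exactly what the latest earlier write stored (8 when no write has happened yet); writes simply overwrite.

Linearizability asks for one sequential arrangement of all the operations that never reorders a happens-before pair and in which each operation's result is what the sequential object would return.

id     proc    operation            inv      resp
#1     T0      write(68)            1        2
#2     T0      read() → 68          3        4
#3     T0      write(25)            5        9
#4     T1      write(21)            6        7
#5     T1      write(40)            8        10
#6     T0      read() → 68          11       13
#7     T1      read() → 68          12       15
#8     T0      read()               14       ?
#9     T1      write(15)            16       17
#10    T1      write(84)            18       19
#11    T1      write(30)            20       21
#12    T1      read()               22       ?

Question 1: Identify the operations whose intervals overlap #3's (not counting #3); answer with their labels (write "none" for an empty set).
overlap test against #3 [5,9]: concurrent iff the interval meets 5..9
#1 [1,2]: before
#2 [3,4]: before
#4 [6,7]: concurrent
#5 [8,10]: concurrent
#6 [11,13]: after
#7 [12,15]: after
#8 [14,…): after
#9 [16,17]: after
#10 [18,19]: after
#11 [20,21]: after
#12 [22,…): after

#4, #5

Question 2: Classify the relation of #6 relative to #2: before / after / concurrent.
#6 spans [11,13], #2 spans [3,4]
resp(#2)=4 < inv(#6)=11

after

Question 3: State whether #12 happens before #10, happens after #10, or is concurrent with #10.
#12 spans [22,…), #10 spans [18,19]
resp(#10)=19 < inv(#12)=22

after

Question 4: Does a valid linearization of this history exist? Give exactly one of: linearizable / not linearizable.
through event 12 a valid linearization exists; event 13 (#6 responding at time 13) ends that
6 completed operations, 3 real-time-consistent orders — every register replay fails
no completion choice of the 1 pending operation (#7) rescues it — every subset was tried
e.g. #1, #2, #3, #4, #5, #6 (pending dropped): illegal at step 6, since #6 read() → 68 cannot apply there
e.g. #1, #2, #4, #3, #5, #6 (pending dropped): illegal at step 6, since #6 read() → 68 cannot apply there

not linearizable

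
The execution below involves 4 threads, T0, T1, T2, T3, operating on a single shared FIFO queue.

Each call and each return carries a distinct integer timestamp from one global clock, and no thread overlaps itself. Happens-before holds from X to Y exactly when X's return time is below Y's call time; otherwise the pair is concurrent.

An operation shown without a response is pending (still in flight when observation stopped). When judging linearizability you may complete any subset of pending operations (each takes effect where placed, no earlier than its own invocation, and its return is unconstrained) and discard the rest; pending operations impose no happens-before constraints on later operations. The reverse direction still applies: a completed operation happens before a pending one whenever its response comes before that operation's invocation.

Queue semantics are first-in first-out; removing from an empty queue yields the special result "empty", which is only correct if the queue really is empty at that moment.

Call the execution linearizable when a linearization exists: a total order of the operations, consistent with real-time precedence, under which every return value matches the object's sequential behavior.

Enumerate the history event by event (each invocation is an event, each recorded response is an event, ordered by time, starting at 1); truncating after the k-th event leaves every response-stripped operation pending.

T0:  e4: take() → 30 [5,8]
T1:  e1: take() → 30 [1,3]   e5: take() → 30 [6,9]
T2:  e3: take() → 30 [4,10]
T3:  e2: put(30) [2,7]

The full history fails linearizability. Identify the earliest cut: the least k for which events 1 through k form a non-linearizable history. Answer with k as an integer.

events 1..7 are still linearizable — one witness is e2, e1:
step 1: e2 put(30) — queue <30>
step 2: e1 take() → 30 — queue <>
adding event 8 (e4 responds at 8) leaves no legal real-time order
no escape via the 2 pending operations (e3, e5): every completion choice fails
sample order e1, e2, e4 (pending dropped) stalls at step 1 — e1 take() → 30 has no legal effect
sample order e1, e4, e2 (pending dropped) stalls at step 1 — e1 take() → 30 has no legal effect

8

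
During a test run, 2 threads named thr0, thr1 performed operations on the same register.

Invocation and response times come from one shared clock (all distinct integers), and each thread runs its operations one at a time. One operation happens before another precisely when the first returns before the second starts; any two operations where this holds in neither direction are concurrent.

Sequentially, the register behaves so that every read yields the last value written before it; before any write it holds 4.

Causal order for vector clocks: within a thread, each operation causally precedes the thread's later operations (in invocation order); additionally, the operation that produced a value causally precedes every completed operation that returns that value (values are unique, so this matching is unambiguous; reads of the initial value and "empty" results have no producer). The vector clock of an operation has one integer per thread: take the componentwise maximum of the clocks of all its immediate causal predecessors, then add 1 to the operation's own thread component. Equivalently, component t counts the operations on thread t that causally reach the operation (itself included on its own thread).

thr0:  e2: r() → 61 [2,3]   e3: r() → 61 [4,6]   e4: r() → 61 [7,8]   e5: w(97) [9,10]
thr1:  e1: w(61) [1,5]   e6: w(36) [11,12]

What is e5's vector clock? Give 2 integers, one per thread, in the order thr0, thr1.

e1 (invocation 1): nothing precedes it; thr1's component alone gives (0, 1)
merge at e6 (invoked 11): VC(e1)=(0, 1), own-thread bump on thr1 → (0, 2)
merge at e2 (invoked 2): VC(e1)=(0, 1), own-thread bump on thr0 → (1, 1)
merge at e3 (invoked 4): VC(e1)=(0, 1), VC(e2)=(1, 1), own-thread bump on thr0 → (2, 1)
merge at e4 (invoked 7): VC(e1)=(0, 1), VC(e3)=(2, 1), own-thread bump on thr0 → (3, 1)
merge at e5 (invoked 9): VC(e4)=(3, 1), own-thread bump on thr0 → (4, 1)
target: VC(e5) = (4, 1)

(4, 1)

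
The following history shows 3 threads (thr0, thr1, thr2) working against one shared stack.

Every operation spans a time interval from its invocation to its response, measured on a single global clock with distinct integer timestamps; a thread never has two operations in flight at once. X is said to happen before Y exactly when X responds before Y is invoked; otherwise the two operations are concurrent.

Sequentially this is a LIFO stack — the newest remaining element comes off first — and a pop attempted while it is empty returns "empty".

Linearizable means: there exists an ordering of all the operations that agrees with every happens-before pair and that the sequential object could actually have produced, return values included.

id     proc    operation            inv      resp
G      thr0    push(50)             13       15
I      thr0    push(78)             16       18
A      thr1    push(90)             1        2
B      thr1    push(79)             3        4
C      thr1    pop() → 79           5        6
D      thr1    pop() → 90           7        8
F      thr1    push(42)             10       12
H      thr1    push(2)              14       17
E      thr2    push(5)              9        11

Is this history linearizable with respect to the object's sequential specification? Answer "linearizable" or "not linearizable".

linearizable

witness order: A, B, C, D, E, F, G, H, I
1. A push(90), leaving stack <90>
2. B push(79), leaving stack <90,79>
3. C pop() → 79, leaving stack <90>
4. D pop() → 90, leaving stack <>
5. E push(5), leaving stack <5>
6. F push(42), leaving stack <5,42>
7. G push(50), leaving stack <5,42,50>
8. H push(2), leaving stack <5,42,50,2>
9. I push(78), leaving stack <5,42,50,2,78>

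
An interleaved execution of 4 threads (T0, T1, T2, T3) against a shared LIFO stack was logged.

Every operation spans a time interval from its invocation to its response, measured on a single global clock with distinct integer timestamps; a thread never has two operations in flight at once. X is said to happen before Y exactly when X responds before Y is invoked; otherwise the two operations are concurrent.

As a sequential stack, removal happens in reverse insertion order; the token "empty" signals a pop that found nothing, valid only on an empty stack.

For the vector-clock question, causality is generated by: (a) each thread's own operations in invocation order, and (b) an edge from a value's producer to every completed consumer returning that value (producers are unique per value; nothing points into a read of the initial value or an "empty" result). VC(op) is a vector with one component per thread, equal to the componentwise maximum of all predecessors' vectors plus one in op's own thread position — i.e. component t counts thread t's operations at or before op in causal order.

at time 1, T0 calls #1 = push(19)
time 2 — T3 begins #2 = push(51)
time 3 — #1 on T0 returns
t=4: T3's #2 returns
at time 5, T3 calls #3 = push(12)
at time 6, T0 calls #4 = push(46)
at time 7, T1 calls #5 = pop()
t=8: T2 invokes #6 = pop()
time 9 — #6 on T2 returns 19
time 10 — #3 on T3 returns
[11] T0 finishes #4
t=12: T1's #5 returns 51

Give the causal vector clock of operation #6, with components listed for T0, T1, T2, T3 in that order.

invoked at 2, #2 has no predecessors; its own T3 bump gives (0, 0, 0, 1)
invoked at 1, #1 has no predecessors; its own T0 bump gives (1, 0, 0, 0)
#3, invoked 5, takes VC(#2)=(0, 0, 0, 1) under max, adds 1 for T3 → (0, 0, 0, 2)
#5, invoked 7, takes VC(#2)=(0, 0, 0, 1) under max, adds 1 for T1 → (0, 1, 0, 1)
#6, invoked 8, takes VC(#1)=(1, 0, 0, 0) under max, adds 1 for T2 → (1, 0, 1, 0)
#4, invoked 6, takes VC(#1)=(1, 0, 0, 0) under max, adds 1 for T0 → (2, 0, 0, 0)
target: VC(#6) = (1, 0, 1, 0)

(1, 0, 1, 0)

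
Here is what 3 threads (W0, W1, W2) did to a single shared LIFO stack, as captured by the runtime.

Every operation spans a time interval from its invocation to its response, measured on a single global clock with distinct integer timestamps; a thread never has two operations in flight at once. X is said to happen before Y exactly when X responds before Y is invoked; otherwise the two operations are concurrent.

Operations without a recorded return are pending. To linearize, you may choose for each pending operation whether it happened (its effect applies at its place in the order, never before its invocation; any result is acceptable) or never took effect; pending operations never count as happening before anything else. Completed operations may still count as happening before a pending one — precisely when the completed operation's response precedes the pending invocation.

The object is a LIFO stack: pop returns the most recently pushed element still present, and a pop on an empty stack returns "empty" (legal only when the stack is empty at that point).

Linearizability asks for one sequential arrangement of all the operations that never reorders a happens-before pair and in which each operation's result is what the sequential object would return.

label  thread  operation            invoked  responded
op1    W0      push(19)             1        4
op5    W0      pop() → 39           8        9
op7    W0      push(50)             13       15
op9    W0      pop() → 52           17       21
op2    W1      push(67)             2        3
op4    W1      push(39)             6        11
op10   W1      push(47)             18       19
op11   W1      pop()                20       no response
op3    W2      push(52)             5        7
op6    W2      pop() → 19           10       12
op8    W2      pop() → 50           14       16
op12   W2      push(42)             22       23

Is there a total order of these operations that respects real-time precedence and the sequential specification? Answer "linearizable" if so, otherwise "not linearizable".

already the first 12 events (up to op6's response at time 12) admit no linearization; the first 11 still do
6 completed operations, 8 real-time-consistent orders — every LIFO stack replay fails
one such order, op1, op2, op3, op4, op5, op6, breaks at step 6 where op6 pop() → 19 is illegal
one such order, op1, op2, op3, op5, op4, op6, breaks at step 4 where op5 pop() → 39 is illegal

not linearizable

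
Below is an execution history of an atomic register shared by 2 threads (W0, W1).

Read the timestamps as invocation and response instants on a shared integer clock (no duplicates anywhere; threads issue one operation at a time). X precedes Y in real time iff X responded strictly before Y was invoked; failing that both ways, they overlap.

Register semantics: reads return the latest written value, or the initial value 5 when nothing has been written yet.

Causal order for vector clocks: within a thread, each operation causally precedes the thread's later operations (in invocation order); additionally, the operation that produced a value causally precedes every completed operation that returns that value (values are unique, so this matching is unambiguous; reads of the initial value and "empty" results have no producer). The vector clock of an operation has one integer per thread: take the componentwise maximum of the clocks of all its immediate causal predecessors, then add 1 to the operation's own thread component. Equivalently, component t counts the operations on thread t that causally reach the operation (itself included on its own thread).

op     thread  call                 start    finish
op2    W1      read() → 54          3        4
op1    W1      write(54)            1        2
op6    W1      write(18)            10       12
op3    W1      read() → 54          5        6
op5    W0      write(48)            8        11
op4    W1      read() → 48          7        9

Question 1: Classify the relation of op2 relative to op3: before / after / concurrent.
before

op2 spans [3,4], op3 spans [5,6]
resp(op2)=4 < inv(op3)=5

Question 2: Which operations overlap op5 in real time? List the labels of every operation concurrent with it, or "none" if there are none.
op4, op6

op5 spans [8,11]; an op avoiding the whole window 8..11 is ordered, any other is concurrent
op1 [1,2]: before
op2 [3,4]: before
op3 [5,6]: before
op4 [7,9]: concurrent
op6 [10,12]: concurrent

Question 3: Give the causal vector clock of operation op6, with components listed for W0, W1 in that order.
(1, 5)

op1, invoked 1, has no incoming edges; only W1's bump applies → (0, 1)
op5, invoked 8, has no incoming edges; only W0's bump applies → (1, 0)
merge at op2 (invoked 3): VC(op1)=(0, 1), own-thread bump on W1 → (0, 2)
merge at op3 (invoked 5): VC(op1)=(0, 1), VC(op2)=(0, 2), own-thread bump on W1 → (0, 3)
merge at op4 (invoked 7): VC(op3)=(0, 3), VC(op5)=(1, 0), own-thread bump on W1 → (1, 4)
merge at op6 (invoked 10): VC(op4)=(1, 4), own-thread bump on W1 → (1, 5)
target: VC(op6) = (1, 5)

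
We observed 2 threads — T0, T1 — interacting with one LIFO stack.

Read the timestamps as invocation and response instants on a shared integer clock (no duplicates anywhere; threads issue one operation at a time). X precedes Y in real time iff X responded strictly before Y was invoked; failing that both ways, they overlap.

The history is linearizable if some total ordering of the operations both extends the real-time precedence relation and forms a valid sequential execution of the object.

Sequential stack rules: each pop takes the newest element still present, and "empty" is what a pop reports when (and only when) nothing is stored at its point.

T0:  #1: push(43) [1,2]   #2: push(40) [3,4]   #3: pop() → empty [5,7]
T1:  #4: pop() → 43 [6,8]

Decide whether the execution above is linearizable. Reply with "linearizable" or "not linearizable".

not linearizable

cut after 6 events: linearizable; cut after 7 events (#3 responds, time 7): not linearizable
exactly one order of the 3 completed ops respects real time; the LIFO stack replay fails
include/drop combinations of the 1 pending operation (#4) were all tried; none helps
for example #1, #2, #3 (pending dropped) fails at step 3: #3 pop() → empty is not legal there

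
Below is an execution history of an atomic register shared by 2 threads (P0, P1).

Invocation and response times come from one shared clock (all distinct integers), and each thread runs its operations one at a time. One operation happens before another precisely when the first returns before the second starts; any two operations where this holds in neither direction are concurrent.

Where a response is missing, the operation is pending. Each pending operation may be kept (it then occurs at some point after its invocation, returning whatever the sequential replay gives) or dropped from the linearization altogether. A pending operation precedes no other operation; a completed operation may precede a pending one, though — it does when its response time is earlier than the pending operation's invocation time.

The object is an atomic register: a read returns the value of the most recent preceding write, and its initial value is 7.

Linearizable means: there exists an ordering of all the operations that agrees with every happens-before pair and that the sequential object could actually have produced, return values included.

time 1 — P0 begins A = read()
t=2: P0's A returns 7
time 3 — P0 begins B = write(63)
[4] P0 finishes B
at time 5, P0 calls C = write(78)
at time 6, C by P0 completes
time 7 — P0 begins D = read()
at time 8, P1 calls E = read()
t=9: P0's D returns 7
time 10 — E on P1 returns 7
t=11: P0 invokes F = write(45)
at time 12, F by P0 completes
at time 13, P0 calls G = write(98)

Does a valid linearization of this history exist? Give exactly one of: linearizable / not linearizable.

not linearizable

prefix check: 1..8 passes, 1..9 fails once D's time-9 response joins
one real-time candidate order over the 4 completed operations — the atomic register replay rejects it
include/drop combinations of the 1 pending operation (E) were all tried; none helps
sample order A, B, C, D (pending dropped) stalls at step 4 — D read() → 7 has no legal effect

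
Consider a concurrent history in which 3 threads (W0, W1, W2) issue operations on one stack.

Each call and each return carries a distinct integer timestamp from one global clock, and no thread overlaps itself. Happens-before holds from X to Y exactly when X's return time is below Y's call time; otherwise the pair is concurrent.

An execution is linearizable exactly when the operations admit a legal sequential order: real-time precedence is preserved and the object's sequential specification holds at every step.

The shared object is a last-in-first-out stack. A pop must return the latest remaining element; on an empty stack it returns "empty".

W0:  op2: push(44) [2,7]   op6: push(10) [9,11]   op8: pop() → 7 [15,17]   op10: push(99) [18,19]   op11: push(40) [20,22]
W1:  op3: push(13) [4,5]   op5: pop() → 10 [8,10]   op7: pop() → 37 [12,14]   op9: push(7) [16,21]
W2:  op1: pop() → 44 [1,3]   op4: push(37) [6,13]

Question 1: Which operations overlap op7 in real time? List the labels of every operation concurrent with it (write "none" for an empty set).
Answer: op4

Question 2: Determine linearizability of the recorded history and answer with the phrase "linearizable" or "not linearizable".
linearizable

one valid linearization: op2, op1, op3, op4, op6, op5, op7, op9, op8, op10, op11
after step 1 (op2 push(44)): stack <44>
after step 2 (op1 pop() → 44): stack <>
after step 3 (op3 push(13)): stack <13>
after step 4 (op4 push(37)): stack <13,37>
after step 5 (op6 push(10)): stack <13,37,10>
after step 6 (op5 pop() → 10): stack <13,37>
after step 7 (op7 pop() → 37): stack <13>
after step 8 (op9 push(7)): stack <13,7>
after step 9 (op8 pop() → 7): stack <13>
after step 10 (op10 push(99)): stack <13,99>
after step 11 (op11 push(40)): stack <13,99,40>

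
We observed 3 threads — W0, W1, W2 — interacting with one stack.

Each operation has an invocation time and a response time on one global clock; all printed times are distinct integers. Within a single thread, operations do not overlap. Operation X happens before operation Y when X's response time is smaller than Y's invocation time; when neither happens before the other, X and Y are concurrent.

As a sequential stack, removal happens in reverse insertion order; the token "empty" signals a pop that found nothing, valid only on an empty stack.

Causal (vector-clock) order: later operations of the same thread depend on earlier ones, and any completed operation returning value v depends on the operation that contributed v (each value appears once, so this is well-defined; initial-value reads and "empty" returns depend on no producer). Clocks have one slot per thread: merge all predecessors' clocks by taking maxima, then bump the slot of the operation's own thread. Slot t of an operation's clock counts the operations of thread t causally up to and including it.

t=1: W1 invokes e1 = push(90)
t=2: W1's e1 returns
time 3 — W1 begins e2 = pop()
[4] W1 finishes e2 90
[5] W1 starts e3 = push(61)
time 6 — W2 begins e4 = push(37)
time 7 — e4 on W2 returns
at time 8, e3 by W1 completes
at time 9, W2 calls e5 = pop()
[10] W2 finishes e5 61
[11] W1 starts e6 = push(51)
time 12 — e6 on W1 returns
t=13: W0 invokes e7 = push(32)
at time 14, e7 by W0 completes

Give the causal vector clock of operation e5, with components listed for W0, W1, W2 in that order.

e4, invoked 6, has no incoming edges; only W2's bump applies → (0, 0, 1)
e1, invoked 1, has no incoming edges; only W1's bump applies → (0, 1, 0)
e7, invoked 13, has no incoming edges; only W0's bump applies → (1, 0, 0)
merge at e2 (invoked 3): VC(e1)=(0, 1, 0), own-thread bump on W1 → (0, 2, 0)
merge at e3 (invoked 5): VC(e2)=(0, 2, 0), own-thread bump on W1 → (0, 3, 0)
merge at e6 (invoked 11): VC(e3)=(0, 3, 0), own-thread bump on W1 → (0, 4, 0)
merge at e5 (invoked 9): VC(e3)=(0, 3, 0), VC(e4)=(0, 0, 1), own-thread bump on W2 → (0, 3, 2)
target: VC(e5) = (0, 3, 2)

(0, 3, 2)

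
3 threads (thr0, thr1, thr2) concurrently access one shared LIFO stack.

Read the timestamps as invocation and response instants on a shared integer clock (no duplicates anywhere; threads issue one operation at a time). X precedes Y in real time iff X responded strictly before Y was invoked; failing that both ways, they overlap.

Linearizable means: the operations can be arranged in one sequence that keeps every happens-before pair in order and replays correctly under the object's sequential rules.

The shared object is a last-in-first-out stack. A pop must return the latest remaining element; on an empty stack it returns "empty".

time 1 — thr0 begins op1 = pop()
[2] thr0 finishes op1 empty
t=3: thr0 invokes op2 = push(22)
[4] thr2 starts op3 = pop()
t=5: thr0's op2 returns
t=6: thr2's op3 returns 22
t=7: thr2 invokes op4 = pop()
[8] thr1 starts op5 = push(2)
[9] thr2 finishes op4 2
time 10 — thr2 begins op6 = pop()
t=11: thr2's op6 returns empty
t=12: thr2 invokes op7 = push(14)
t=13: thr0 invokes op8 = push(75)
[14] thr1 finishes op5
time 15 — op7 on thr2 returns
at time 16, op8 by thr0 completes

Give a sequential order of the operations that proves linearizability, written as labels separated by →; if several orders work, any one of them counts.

op1 → op2 → op3 → op5 → op4 → op6 → op7 → op8

1. op1 pop() → empty, leaving stack <>
2. op2 push(22), leaving stack <22>
3. op3 pop() → 22, leaving stack <>
4. op5 push(2), leaving stack <2>
5. op4 pop() → 2, leaving stack <>
6. op6 pop() → empty, leaving stack <>
7. op7 push(14), leaving stack <14>
8. op8 push(75), leaving stack <14,75>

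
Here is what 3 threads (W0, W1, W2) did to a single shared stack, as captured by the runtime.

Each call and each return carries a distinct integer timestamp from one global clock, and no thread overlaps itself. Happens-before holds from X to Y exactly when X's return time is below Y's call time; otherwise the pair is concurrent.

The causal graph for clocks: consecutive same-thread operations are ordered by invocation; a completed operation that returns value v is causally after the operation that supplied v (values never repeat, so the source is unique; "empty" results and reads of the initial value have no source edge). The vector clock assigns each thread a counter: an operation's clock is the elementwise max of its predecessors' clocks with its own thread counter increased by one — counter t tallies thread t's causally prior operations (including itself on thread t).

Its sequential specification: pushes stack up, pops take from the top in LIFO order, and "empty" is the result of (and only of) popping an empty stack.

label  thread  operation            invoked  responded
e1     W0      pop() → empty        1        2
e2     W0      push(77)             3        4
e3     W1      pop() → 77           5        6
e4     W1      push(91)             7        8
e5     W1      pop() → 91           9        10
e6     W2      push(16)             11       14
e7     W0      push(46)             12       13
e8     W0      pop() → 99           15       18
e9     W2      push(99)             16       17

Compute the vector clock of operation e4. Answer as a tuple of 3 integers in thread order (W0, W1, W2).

VC(e6, invoked at 11): no causal predecessors; +1 on W2 → (0, 0, 1)
VC(e1, invoked at 1): no causal predecessors; +1 on W0 → (1, 0, 0)
e9 (invocation 16): componentwise max over VC(e6)=(0, 0, 1), +1 at W2, giving (0, 0, 2)
e2 (invocation 3): componentwise max over VC(e1)=(1, 0, 0), +1 at W0, giving (2, 0, 0)
e3 (invocation 5): componentwise max over VC(e2)=(2, 0, 0), +1 at W1, giving (2, 1, 0)
e7 (invocation 12): componentwise max over VC(e2)=(2, 0, 0), +1 at W0, giving (3, 0, 0)
e4 (invocation 7): componentwise max over VC(e3)=(2, 1, 0), +1 at W1, giving (2, 2, 0)
e5 (invocation 9): componentwise max over VC(e4)=(2, 2, 0), +1 at W1, giving (2, 3, 0)
e8 (invocation 15): componentwise max over VC(e7)=(3, 0, 0), VC(e9)=(0, 0, 2), +1 at W0, giving (4, 0, 2)
target: VC(e4) = (2, 2, 0)

(2, 2, 0)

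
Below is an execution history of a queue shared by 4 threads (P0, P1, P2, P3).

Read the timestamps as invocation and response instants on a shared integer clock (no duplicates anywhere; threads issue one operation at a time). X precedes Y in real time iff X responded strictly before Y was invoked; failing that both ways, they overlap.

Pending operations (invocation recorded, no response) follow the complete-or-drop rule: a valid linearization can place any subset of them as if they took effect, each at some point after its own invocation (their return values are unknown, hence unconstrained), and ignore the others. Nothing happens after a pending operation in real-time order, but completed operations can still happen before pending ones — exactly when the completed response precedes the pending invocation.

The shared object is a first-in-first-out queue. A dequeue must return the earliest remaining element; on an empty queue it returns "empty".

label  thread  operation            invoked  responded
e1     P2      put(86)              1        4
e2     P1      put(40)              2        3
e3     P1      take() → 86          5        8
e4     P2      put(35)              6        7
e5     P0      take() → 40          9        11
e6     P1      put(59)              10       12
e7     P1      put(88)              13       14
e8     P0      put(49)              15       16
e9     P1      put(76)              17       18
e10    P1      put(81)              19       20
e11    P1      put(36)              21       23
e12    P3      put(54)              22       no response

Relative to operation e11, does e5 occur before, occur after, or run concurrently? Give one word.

e5 spans [9,11], e11 spans [21,23]
resp(e5)=11 < inv(e11)=21

before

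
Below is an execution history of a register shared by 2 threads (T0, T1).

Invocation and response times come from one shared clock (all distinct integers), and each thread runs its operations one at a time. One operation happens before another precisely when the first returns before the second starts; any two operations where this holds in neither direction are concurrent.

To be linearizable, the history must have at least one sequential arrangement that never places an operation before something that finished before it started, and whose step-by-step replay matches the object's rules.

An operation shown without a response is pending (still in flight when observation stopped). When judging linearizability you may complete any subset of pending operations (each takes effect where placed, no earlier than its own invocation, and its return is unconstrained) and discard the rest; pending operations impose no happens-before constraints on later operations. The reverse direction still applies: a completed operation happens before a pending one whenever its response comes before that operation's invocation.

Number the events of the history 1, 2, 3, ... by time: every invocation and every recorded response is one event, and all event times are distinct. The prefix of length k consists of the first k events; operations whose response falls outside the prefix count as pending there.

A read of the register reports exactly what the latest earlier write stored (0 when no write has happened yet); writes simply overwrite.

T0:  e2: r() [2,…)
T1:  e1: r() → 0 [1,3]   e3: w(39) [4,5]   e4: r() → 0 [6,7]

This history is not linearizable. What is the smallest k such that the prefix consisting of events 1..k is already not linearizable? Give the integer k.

events 1..6 are linearizable, e.g. via e1, e2, e3:
1. e1 r() → 0, leaving value 0
2. e2 r() (pending, included), leaving value 0
3. e3 w(39), leaving value 39
with event 7 included (e4 responding at time 7), all real-time-consistent orders fail
completion choices over the 1 pending operation (e2) were checked; none helps
for example e1, e3, e4 (pending dropped) fails at step 3: e4 r() → 0 is not legal there

7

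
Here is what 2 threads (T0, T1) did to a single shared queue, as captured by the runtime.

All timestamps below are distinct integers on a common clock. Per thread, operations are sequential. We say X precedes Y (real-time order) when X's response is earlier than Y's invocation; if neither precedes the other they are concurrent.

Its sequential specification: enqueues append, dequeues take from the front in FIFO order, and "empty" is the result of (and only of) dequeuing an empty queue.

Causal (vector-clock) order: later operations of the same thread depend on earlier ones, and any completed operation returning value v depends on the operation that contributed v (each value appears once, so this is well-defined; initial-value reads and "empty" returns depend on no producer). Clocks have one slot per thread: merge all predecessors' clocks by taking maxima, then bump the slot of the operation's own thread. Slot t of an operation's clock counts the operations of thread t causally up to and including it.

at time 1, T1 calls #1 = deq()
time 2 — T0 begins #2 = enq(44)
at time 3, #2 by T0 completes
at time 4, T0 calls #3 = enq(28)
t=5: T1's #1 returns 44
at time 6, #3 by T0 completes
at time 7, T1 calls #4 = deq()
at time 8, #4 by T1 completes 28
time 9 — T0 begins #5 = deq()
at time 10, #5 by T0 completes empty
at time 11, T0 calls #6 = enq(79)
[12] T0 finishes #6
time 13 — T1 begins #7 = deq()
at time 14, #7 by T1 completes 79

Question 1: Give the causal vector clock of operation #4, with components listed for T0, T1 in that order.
(2, 2)

root op #2, invoked 2: fresh clock plus T0's own tick → (1, 0)
#1 (invocation 1): componentwise max over VC(#2)=(1, 0), +1 at T1, giving (1, 1)
#3 (invocation 4): componentwise max over VC(#2)=(1, 0), +1 at T0, giving (2, 0)
#5 (invocation 9): componentwise max over VC(#3)=(2, 0), +1 at T0, giving (3, 0)
#4 (invocation 7): componentwise max over VC(#1)=(1, 1), VC(#3)=(2, 0), +1 at T1, giving (2, 2)
#6 (invocation 11): componentwise max over VC(#5)=(3, 0), +1 at T0, giving (4, 0)
#7 (invocation 13): componentwise max over VC(#4)=(2, 2), VC(#6)=(4, 0), +1 at T1, giving (4, 3)
target: VC(#4) = (2, 2)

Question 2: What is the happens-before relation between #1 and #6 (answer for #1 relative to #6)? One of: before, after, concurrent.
before

#1 spans [1,5], #6 spans [11,12]
resp(#1)=5 < inv(#6)=11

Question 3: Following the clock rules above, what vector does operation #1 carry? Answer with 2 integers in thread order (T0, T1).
(1, 1)

invoked at 2, #2 has no predecessors; its own T0 bump gives (1, 0)
#1, invoked 1, takes VC(#2)=(1, 0) under max, adds 1 for T1 → (1, 1)
#3, invoked 4, takes VC(#2)=(1, 0) under max, adds 1 for T0 → (2, 0)
#5, invoked 9, takes VC(#3)=(2, 0) under max, adds 1 for T0 → (3, 0)
#4, invoked 7, takes VC(#1)=(1, 1), VC(#3)=(2, 0) under max, adds 1 for T1 → (2, 2)
#6, invoked 11, takes VC(#5)=(3, 0) under max, adds 1 for T0 → (4, 0)
#7, invoked 13, takes VC(#4)=(2, 2), VC(#6)=(4, 0) under max, adds 1 for T1 → (4, 3)
target: VC(#1) = (1, 1)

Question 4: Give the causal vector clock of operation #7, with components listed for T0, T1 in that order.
(4, 3)

VC(#2, invoked at 2): no causal predecessors; +1 on T0 → (1, 0)
merge at #1 (invoked 1): VC(#2)=(1, 0), own-thread bump on T1 → (1, 1)
merge at #3 (invoked 4): VC(#2)=(1, 0), own-thread bump on T0 → (2, 0)
merge at #5 (invoked 9): VC(#3)=(2, 0), own-thread bump on T0 → (3, 0)
merge at #4 (invoked 7): VC(#1)=(1, 1), VC(#3)=(2, 0), own-thread bump on T1 → (2, 2)
merge at #6 (invoked 11): VC(#5)=(3, 0), own-thread bump on T0 → (4, 0)
merge at #7 (invoked 13): VC(#4)=(2, 2), VC(#6)=(4, 0), own-thread bump on T1 → (4, 3)
target: VC(#7) = (4, 3)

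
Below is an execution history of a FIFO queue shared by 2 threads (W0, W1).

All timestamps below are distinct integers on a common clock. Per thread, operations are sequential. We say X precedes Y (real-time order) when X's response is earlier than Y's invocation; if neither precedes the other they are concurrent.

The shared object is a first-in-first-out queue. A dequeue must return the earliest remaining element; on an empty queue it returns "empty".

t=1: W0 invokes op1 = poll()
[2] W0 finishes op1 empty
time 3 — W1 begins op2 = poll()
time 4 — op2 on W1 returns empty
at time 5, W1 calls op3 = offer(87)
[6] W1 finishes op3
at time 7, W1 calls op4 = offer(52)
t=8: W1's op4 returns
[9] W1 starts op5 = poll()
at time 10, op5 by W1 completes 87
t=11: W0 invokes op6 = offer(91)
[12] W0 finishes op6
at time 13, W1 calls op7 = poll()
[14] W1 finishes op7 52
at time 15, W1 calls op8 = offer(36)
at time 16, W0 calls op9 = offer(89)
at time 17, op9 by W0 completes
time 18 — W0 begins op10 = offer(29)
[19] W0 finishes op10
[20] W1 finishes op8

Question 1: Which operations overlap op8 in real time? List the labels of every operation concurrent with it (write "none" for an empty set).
op8 spans [15,20]; an op avoiding the whole window 15..20 is ordered, any other is concurrent
op1 [1,2]: before
op2 [3,4]: before
op3 [5,6]: before
op4 [7,8]: before
op5 [9,10]: before
op6 [11,12]: before
op7 [13,14]: before
op9 [16,17]: concurrent
op10 [18,19]: concurrent

op10, op9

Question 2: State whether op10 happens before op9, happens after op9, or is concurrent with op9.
op10 spans [18,19], op9 spans [16,17]
resp(op9)=17 < inv(op10)=18

after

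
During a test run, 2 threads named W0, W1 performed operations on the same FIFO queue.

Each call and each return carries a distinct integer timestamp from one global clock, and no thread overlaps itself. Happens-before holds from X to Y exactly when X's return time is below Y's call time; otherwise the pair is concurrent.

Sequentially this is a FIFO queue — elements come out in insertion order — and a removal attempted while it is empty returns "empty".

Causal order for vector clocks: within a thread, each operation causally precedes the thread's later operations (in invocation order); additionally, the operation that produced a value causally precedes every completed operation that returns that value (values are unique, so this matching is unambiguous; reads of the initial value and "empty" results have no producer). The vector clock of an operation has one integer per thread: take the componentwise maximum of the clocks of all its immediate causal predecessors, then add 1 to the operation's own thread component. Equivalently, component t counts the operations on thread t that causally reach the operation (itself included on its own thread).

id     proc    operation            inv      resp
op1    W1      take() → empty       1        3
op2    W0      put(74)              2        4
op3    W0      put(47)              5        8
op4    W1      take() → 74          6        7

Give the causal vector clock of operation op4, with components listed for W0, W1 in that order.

(1, 2)

op1, invoked 1, has no incoming edges; only W1's bump applies → (0, 1)
op2, invoked 2, has no incoming edges; only W0's bump applies → (1, 0)
invoked at 5, op3 merges VC(op2)=(1, 0) and bumps W0's slot → (2, 0)
invoked at 6, op4 merges VC(op1)=(0, 1), VC(op2)=(1, 0) and bumps W1's slot → (1, 2)
target: VC(op4) = (1, 2)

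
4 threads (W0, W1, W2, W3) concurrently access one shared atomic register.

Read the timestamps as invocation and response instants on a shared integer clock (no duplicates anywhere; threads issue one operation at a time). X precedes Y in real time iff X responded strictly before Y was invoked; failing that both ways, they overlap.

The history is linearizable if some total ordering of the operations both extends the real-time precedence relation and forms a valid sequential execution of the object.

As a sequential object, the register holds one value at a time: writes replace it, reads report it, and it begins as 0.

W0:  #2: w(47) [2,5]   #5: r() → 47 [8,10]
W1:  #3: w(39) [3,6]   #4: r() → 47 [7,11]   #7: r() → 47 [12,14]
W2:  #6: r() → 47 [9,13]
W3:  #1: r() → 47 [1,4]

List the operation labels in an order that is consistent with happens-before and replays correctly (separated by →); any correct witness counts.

step 1: #3 w(39) — value 39
step 2: #2 w(47) — value 47
step 3: #1 r() → 47 — value 47
step 4: #4 r() → 47 — value 47
step 5: #5 r() → 47 — value 47
step 6: #6 r() → 47 — value 47
step 7: #7 r() → 47 — value 47

#3 → #2 → #1 → #4 → #5 → #6 → #7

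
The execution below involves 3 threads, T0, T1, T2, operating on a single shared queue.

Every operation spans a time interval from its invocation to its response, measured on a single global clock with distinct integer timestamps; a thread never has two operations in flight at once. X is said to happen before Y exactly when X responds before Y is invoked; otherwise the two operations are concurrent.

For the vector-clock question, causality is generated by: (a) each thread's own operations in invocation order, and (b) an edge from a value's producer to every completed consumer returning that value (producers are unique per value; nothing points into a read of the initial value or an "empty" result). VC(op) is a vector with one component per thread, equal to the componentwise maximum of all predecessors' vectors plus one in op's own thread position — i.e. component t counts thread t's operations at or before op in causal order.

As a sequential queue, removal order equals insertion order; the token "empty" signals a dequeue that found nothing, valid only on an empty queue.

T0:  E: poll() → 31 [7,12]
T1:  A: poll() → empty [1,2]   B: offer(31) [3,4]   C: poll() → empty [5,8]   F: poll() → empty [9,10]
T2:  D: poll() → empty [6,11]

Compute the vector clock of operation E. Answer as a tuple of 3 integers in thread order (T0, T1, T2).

(1, 2, 0)

root op D, invoked 6: fresh clock plus T2's own tick → (0, 0, 1)
root op A, invoked 1: fresh clock plus T1's own tick → (0, 1, 0)
B (invocation 3): componentwise max over VC(A)=(0, 1, 0), +1 at T1, giving (0, 2, 0)
C (invocation 5): componentwise max over VC(B)=(0, 2, 0), +1 at T1, giving (0, 3, 0)
E (invocation 7): componentwise max over VC(B)=(0, 2, 0), +1 at T0, giving (1, 2, 0)
F (invocation 9): componentwise max over VC(C)=(0, 3, 0), +1 at T1, giving (0, 4, 0)
target: VC(E) = (1, 2, 0)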